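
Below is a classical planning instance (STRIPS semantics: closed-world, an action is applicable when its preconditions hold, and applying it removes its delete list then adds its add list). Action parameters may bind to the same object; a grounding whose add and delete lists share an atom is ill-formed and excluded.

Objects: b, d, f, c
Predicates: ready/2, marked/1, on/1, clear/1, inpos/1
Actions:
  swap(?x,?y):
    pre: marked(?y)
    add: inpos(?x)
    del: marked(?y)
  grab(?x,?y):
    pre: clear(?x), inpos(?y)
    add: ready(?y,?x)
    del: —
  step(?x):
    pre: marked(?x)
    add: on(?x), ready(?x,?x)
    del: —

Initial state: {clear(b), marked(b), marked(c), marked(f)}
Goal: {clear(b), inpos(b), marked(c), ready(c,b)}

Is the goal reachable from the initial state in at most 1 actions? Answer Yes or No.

1. swap(b,b)  →  {clear(b), inpos(b), marked(c), marked(f)}
2. swap(c,f)  →  {clear(b), inpos(b), inpos(c), marked(c)}
3. grab(b,c)  →  {clear(b), inpos(b), inpos(c), marked(c), ready(c,b)}
optimal plan length = 3; 3 > 1

No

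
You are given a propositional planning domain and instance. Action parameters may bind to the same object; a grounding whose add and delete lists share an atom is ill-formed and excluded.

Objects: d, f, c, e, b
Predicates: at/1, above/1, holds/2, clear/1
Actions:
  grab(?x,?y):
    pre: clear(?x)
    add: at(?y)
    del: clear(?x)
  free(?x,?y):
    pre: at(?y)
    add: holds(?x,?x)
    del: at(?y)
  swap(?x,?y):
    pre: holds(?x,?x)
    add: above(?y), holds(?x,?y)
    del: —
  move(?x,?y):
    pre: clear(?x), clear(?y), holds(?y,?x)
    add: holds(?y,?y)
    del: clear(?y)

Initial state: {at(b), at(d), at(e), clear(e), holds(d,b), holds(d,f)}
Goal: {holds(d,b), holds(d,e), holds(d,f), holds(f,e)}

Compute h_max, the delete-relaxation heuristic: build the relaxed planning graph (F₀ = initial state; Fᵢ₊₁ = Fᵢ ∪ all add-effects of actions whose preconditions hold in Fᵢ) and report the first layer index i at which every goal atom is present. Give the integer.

2

F0 = init (6 atoms)
F1 = F0 ∪ {at(c), at(f), holds(b,b), holds(c,c), holds(d,d), holds(e,e), holds(f,f)}  (13 atoms)
F2 = F1 ∪ {above(b), above(c), above(d), above(e), above(f), holds(b,c), holds(b,d), holds(b,e), holds(b,f), holds(c,b), holds(c,d), holds(c,e), holds(c,f), holds(d,c), holds(d,e), holds(e,b), holds(e,c), holds(e,d), holds(e,f), holds(f,b), holds(f,c), holds(f,d), holds(f,e)}  (36 atoms)
goal ⊆ F2  ⇒  h_max = 2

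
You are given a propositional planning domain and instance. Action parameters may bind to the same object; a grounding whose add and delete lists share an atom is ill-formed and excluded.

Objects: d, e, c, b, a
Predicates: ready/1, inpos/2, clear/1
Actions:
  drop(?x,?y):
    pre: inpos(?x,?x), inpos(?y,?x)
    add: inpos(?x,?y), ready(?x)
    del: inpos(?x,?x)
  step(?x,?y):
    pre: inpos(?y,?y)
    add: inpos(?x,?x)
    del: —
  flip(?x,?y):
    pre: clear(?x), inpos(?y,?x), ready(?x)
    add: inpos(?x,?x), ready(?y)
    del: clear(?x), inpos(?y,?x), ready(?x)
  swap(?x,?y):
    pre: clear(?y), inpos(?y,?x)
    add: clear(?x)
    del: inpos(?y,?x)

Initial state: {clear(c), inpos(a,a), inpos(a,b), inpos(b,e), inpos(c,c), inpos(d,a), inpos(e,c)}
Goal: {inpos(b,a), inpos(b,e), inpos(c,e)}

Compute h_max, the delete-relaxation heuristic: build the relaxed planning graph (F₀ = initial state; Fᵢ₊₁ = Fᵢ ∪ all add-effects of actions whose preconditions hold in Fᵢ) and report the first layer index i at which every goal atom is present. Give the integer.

F0 = init (7 atoms)
F1 = F0 ∪ {inpos(a,d), inpos(b,b), inpos(c,e), inpos(d,d), inpos(e,e), ready(a), ready(c)}  (14 atoms)
F2 = F1 ∪ {clear(e), inpos(b,a), inpos(e,b), ready(b), ready(d), ready(e)}  (20 atoms)
goal ⊆ F2  ⇒  h_max = 2

2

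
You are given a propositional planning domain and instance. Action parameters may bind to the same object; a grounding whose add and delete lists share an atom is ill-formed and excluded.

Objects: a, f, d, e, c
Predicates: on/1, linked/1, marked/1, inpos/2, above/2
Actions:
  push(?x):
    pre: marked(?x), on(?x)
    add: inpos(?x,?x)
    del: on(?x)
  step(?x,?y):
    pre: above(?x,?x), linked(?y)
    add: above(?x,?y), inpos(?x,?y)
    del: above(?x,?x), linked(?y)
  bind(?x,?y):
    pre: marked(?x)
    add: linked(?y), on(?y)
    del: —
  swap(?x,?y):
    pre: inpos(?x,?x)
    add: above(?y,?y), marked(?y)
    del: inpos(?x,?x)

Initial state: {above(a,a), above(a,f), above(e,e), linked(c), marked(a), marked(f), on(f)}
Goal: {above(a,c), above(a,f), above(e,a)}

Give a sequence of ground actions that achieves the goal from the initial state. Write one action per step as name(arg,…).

step(a,c); bind(a,a); step(e,a)

1. step(a,c)  →  {above(a,c), above(a,f), above(e,e), inpos(a,c), marked(a), marked(f), on(f)}
2. bind(a,a)  →  {above(a,c), above(a,f), above(e,e), inpos(a,c), linked(a), marked(a), marked(f), on(a), on(f)}
3. step(e,a)  →  {above(a,c), above(a,f), above(e,a), inpos(a,c), inpos(e,a), marked(a), marked(f), on(a), on(f)}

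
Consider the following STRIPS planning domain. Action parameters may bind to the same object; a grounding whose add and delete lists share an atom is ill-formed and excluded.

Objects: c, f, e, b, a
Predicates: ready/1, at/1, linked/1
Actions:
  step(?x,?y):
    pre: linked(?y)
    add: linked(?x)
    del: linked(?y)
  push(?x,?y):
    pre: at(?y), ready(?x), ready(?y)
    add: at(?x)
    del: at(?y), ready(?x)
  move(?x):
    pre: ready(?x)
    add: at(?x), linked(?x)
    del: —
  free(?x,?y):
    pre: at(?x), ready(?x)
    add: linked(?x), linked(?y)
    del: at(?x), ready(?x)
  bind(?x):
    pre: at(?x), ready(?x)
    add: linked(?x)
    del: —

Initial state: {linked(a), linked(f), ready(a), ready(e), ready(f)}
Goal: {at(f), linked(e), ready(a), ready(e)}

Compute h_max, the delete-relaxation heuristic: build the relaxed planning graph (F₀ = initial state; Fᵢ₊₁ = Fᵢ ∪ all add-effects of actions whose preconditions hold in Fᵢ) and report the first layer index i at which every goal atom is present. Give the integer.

1

F0 = init (5 atoms)
F1 = F0 ∪ {at(a), at(e), at(f), linked(b), linked(c), linked(e)}  (11 atoms)
goal ⊆ F1  ⇒  h_max = 1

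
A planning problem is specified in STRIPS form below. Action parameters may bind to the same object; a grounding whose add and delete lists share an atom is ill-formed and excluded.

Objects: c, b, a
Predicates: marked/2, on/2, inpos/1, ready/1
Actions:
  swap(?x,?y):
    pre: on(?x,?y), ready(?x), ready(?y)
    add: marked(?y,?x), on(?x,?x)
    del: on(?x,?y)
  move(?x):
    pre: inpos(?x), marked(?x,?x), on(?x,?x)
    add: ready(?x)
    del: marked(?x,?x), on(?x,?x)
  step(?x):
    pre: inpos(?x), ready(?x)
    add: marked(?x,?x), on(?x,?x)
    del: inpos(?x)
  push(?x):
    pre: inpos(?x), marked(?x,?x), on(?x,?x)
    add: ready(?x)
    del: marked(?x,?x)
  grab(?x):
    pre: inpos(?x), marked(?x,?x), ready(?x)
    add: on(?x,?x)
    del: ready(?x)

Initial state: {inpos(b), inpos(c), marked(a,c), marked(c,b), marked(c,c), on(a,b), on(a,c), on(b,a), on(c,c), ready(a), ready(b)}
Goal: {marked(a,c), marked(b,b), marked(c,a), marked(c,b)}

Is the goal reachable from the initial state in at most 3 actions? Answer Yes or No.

Yes

1. move(c)  →  {inpos(b), inpos(c), marked(a,c), marked(c,b), on(a,b), on(a,c), on(b,a), ready(a), ready(b), ready(c)}
2. swap(a,c)  →  {inpos(b), inpos(c), marked(a,c), marked(c,a), marked(c,b), on(a,a), on(a,b), on(b,a), ready(a), ready(b), ready(c)}
3. step(b)  →  {inpos(c), marked(a,c), marked(b,b), marked(c,a), marked(c,b), on(a,a), on(a,b), on(b,a), on(b,b), ready(a), ready(b), ready(c)}
optimal plan length = 3; 3 ≤ 3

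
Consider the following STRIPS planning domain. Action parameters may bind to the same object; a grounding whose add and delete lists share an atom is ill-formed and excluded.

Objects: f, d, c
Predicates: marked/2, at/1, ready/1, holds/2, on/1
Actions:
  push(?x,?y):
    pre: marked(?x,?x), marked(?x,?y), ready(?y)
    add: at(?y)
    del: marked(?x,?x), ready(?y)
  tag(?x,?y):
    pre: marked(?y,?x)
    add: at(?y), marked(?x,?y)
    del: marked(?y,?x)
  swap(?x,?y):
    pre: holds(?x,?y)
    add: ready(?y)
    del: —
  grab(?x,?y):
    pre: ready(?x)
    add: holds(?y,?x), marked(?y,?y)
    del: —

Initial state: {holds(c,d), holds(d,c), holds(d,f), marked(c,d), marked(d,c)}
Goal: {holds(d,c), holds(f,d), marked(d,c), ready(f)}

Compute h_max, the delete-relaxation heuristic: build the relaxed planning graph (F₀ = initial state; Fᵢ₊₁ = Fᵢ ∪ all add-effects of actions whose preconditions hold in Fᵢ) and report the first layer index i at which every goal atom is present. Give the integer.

F0 = init (5 atoms)
F1 = F0 ∪ {at(c), at(d), ready(c), ready(d), ready(f)}  (10 atoms)
F2 = F1 ∪ {holds(c,c), holds(c,f), holds(d,d), holds(f,c), holds(f,d), holds(f,f), marked(c,c), marked(d,d), marked(f,f)}  (19 atoms)
goal ⊆ F2  ⇒  h_max = 2

2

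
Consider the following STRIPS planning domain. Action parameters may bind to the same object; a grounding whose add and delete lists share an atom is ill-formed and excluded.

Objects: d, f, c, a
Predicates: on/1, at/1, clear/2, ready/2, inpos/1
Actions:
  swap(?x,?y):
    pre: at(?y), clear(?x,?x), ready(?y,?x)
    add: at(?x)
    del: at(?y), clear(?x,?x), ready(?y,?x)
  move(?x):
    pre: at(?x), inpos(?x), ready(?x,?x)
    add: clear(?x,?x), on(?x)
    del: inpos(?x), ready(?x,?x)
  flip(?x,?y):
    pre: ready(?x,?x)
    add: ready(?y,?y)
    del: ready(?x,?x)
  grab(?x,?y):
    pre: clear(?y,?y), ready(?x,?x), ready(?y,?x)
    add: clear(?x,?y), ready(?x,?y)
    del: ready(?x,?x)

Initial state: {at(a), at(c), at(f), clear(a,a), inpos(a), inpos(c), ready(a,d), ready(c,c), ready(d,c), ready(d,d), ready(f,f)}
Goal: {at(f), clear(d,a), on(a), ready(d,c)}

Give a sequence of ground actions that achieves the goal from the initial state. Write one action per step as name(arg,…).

1. flip(f,a)  →  {at(a), at(c), at(f), clear(a,a), inpos(a), inpos(c), ready(a,a), ready(a,d), ready(c,c), ready(d,c), ready(d,d)}
2. move(a)  →  {at(a), at(c), at(f), clear(a,a), inpos(c), on(a), ready(a,d), ready(c,c), ready(d,c), ready(d,d)}
3. grab(d,a)  →  {at(a), at(c), at(f), clear(a,a), clear(d,a), inpos(c), on(a), ready(a,d), ready(c,c), ready(d,a), ready(d,c)}

flip(f,a); move(a); grab(d,a)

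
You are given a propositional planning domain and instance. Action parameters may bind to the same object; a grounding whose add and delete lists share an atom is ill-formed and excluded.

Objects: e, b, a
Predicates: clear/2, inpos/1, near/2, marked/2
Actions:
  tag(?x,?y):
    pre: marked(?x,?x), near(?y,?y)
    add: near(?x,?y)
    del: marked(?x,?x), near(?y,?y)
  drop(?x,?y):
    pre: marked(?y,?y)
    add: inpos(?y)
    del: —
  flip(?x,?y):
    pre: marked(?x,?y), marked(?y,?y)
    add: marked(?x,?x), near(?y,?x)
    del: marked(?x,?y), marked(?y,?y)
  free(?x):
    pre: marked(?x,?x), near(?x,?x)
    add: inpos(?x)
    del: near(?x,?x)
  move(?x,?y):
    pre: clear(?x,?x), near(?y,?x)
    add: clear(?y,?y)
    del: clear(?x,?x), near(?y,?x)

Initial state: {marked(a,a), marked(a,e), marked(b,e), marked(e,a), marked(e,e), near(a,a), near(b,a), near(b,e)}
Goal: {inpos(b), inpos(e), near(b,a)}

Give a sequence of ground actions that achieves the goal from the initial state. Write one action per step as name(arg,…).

drop(e,e); flip(b,e); drop(e,b)

1. drop(e,e)  →  {inpos(e), marked(a,a), marked(a,e), marked(b,e), marked(e,a), marked(e,e), near(a,a), near(b,a), near(b,e)}
2. flip(b,e)  →  {inpos(e), marked(a,a), marked(a,e), marked(b,b), marked(e,a), near(a,a), near(b,a), near(b,e), near(e,b)}
3. drop(e,b)  →  {inpos(b), inpos(e), marked(a,a), marked(a,e), marked(b,b), marked(e,a), near(a,a), near(b,a), near(b,e), near(e,b)}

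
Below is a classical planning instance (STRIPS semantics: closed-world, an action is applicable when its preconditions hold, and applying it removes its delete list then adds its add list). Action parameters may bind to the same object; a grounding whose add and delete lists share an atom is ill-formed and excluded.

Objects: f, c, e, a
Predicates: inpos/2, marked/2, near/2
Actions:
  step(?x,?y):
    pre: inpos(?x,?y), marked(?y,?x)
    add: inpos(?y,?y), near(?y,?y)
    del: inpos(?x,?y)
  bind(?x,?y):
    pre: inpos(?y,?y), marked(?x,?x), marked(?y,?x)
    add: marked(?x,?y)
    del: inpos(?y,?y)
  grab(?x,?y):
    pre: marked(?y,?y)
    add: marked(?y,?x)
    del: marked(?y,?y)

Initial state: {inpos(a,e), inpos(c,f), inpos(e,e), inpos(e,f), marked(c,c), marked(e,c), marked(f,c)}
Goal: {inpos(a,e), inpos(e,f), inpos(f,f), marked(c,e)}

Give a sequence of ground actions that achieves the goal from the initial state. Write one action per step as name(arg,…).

step(c,f); bind(c,e)

1. step(c,f)  →  {inpos(a,e), inpos(e,e), inpos(e,f), inpos(f,f), marked(c,c), marked(e,c), marked(f,c), near(f,f)}
2. bind(c,e)  →  {inpos(a,e), inpos(e,f), inpos(f,f), marked(c,c), marked(c,e), marked(e,c), marked(f,c), near(f,f)}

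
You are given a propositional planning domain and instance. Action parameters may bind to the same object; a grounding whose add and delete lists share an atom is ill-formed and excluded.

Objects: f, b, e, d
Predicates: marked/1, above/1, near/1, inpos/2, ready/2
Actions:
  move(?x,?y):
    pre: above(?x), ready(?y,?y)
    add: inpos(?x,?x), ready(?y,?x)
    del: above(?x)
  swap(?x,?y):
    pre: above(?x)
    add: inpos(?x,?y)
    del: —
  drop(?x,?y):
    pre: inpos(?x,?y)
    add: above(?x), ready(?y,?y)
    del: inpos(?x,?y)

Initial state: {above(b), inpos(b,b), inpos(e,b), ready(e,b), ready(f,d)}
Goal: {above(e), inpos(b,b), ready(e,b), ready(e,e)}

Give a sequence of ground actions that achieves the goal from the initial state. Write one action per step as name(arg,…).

1. swap(b,e)  →  {above(b), inpos(b,b), inpos(b,e), inpos(e,b), ready(e,b), ready(f,d)}
2. drop(b,e)  →  {above(b), inpos(b,b), inpos(e,b), ready(e,b), ready(e,e), ready(f,d)}
3. drop(e,b)  →  {above(b), above(e), inpos(b,b), ready(b,b), ready(e,b), ready(e,e), ready(f,d)}

swap(b,e); drop(b,e); drop(e,b)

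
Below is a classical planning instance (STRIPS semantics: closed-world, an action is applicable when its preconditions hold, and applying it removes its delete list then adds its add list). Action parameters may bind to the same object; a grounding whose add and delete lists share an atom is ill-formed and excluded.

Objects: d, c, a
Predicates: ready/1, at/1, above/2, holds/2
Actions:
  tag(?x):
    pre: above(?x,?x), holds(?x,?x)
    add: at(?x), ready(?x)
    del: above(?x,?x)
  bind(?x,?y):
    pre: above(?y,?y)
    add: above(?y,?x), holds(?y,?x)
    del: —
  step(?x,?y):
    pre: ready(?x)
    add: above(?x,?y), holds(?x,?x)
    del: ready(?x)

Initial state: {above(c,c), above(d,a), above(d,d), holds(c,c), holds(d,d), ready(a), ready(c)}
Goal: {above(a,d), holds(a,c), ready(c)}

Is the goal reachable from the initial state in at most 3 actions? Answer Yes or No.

Yes

1. step(a,a)  →  {above(a,a), above(c,c), above(d,a), above(d,d), holds(a,a), holds(c,c), holds(d,d), ready(c)}
2. bind(d,a)  →  {above(a,a), above(a,d), above(c,c), above(d,a), above(d,d), holds(a,a), holds(a,d), holds(c,c), holds(d,d), ready(c)}
3. bind(c,a)  →  {above(a,a), above(a,c), above(a,d), above(c,c), above(d,a), above(d,d), holds(a,a), holds(a,c), holds(a,d), holds(c,c), holds(d,d), ready(c)}
optimal plan length = 3; 3 ≤ 3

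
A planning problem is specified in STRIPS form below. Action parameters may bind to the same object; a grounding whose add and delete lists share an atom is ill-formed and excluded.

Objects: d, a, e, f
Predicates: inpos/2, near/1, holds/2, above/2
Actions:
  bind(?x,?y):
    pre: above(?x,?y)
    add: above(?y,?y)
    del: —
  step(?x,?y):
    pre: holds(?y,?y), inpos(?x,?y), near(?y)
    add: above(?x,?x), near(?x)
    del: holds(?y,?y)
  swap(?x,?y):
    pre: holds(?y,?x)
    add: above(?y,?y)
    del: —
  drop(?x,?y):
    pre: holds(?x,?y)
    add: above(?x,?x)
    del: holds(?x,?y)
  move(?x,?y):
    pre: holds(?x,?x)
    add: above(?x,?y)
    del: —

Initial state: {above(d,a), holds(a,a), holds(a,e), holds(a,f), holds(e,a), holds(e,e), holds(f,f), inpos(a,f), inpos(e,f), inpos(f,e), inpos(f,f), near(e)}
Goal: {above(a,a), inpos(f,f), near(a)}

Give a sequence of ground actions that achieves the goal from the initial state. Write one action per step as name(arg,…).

step(f,e); step(a,f)

1. step(f,e)  →  {above(d,a), above(f,f), holds(a,a), holds(a,e), holds(a,f), holds(e,a), holds(f,f), inpos(a,f), inpos(e,f), inpos(f,e), inpos(f,f), near(e), near(f)}
2. step(a,f)  →  {above(a,a), above(d,a), above(f,f), holds(a,a), holds(a,e), holds(a,f), holds(e,a), inpos(a,f), inpos(e,f), inpos(f,e), inpos(f,f), near(a), near(e), near(f)}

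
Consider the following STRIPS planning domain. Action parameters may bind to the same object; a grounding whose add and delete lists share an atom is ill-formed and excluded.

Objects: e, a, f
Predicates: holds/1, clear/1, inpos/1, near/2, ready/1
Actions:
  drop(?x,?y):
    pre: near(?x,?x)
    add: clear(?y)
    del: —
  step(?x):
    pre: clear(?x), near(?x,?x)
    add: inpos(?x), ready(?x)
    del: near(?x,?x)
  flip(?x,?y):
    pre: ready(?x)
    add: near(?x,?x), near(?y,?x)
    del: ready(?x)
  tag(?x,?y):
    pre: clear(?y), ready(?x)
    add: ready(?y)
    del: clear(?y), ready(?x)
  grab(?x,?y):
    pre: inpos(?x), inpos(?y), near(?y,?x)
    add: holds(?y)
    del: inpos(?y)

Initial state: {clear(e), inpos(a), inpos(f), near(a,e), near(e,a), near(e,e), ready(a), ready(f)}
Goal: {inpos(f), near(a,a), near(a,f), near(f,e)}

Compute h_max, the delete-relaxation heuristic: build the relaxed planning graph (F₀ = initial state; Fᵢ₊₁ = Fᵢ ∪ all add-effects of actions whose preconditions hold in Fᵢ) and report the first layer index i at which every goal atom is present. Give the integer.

F0 = init (8 atoms)
F1 = F0 ∪ {clear(a), clear(f), inpos(e), near(a,a), near(a,f), near(e,f), near(f,a), near(f,f), ready(e)}  (17 atoms)
F2 = F1 ∪ {holds(a), holds(e), holds(f), near(f,e)}  (21 atoms)
goal ⊆ F2  ⇒  h_max = 2

2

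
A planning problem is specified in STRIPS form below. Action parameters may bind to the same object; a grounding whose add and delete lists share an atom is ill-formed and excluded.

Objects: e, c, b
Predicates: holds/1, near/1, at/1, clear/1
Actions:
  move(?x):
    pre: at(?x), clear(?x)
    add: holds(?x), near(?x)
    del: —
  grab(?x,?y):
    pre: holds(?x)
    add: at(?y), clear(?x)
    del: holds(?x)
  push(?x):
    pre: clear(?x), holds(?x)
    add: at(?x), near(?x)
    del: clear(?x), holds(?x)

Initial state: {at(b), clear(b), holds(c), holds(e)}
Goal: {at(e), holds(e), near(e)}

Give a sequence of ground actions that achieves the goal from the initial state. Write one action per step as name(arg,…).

grab(e,e); move(e)

1. grab(e,e)  →  {at(b), at(e), clear(b), clear(e), holds(c)}
2. move(e)  →  {at(b), at(e), clear(b), clear(e), holds(c), holds(e), near(e)}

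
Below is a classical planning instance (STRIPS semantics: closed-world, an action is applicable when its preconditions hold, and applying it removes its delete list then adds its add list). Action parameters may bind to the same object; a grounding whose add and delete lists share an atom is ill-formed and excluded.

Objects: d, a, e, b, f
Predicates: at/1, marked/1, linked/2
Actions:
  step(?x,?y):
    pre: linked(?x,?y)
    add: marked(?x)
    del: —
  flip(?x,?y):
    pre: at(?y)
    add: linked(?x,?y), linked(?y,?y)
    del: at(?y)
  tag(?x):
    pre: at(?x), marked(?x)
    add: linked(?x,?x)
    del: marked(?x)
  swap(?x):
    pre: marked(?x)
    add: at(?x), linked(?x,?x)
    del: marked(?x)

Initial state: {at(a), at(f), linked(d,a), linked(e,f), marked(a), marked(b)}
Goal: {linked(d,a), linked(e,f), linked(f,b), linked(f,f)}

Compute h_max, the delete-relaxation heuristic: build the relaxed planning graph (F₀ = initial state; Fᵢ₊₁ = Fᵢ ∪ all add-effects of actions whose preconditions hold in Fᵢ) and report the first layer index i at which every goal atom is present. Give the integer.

2

F0 = init (6 atoms)
F1 = F0 ∪ {at(b), linked(a,a), linked(a,f), linked(b,a), linked(b,b), linked(b,f), linked(d,f), linked(e,a), linked(f,a), linked(f,f), marked(d), marked(e)}  (18 atoms)
F2 = F1 ∪ {at(d), at(e), linked(a,b), linked(d,b), linked(d,d), linked(e,b), linked(e,e), linked(f,b), marked(f)}  (27 atoms)
goal ⊆ F2  ⇒  h_max = 2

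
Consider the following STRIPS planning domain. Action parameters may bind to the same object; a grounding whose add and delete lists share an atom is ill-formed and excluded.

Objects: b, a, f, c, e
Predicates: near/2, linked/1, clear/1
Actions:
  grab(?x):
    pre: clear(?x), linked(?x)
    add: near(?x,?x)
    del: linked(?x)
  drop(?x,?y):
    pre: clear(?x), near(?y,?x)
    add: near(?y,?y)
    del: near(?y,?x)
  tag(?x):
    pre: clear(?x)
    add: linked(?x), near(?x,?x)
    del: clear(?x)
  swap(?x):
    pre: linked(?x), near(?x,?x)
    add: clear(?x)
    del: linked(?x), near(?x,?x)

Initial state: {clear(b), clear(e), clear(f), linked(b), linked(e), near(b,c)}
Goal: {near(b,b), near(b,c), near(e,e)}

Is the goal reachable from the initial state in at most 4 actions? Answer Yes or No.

1. grab(b)  →  {clear(b), clear(e), clear(f), linked(e), near(b,b), near(b,c)}
2. grab(e)  →  {clear(b), clear(e), clear(f), near(b,b), near(b,c), near(e,e)}
optimal plan length = 2; 2 ≤ 4

Yes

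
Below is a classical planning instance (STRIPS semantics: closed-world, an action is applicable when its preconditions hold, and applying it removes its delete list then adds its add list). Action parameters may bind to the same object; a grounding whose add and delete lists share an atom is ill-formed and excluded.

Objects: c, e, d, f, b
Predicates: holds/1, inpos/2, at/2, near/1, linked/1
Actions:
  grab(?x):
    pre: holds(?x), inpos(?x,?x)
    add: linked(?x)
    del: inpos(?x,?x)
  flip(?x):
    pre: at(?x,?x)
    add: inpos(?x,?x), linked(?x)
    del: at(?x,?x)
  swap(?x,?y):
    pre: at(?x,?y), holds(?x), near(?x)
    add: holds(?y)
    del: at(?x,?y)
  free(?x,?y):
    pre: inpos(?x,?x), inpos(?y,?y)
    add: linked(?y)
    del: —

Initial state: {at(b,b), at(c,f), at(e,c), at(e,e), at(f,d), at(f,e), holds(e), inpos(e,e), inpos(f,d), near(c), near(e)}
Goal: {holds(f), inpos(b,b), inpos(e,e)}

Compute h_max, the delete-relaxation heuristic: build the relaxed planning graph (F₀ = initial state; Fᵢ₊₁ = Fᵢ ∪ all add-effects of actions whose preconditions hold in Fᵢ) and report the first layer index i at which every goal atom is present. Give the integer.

F0 = init (11 atoms)
F1 = F0 ∪ {holds(c), inpos(b,b), linked(b), linked(e)}  (15 atoms)
F2 = F1 ∪ {holds(f)}  (16 atoms)
goal ⊆ F2  ⇒  h_max = 2

2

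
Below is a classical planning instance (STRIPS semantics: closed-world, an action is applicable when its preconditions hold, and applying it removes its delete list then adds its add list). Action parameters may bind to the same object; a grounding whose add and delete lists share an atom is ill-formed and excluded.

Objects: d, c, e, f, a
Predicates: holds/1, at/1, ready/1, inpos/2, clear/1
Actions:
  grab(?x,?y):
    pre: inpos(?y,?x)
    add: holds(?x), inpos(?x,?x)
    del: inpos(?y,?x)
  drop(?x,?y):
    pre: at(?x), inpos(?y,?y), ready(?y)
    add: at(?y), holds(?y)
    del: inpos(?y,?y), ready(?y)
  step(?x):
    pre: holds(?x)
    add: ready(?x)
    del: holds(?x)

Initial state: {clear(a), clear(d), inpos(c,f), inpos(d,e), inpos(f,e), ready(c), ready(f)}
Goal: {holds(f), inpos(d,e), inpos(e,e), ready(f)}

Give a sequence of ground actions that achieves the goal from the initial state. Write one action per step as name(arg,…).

1. grab(e,f)  →  {clear(a), clear(d), holds(e), inpos(c,f), inpos(d,e), inpos(e,e), ready(c), ready(f)}
2. grab(f,c)  →  {clear(a), clear(d), holds(e), holds(f), inpos(d,e), inpos(e,e), inpos(f,f), ready(c), ready(f)}

grab(e,f); grab(f,c)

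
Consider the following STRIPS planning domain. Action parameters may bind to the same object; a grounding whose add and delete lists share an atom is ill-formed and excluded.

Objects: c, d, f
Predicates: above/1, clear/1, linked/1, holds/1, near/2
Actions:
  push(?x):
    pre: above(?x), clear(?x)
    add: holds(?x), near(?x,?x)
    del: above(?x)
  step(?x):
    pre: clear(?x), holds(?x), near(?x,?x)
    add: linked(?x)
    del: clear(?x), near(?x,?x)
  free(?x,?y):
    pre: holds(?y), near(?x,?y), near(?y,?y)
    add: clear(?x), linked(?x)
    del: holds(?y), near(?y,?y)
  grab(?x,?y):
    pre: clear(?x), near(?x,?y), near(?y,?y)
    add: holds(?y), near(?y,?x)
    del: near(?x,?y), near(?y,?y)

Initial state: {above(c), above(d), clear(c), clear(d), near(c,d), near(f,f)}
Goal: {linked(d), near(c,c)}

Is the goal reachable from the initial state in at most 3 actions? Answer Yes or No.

Yes

1. push(c)  →  {above(d), clear(c), clear(d), holds(c), near(c,c), near(c,d), near(f,f)}
2. push(d)  →  {clear(c), clear(d), holds(c), holds(d), near(c,c), near(c,d), near(d,d), near(f,f)}
3. step(d)  →  {clear(c), holds(c), holds(d), linked(d), near(c,c), near(c,d), near(f,f)}
optimal plan length = 3; 3 ≤ 3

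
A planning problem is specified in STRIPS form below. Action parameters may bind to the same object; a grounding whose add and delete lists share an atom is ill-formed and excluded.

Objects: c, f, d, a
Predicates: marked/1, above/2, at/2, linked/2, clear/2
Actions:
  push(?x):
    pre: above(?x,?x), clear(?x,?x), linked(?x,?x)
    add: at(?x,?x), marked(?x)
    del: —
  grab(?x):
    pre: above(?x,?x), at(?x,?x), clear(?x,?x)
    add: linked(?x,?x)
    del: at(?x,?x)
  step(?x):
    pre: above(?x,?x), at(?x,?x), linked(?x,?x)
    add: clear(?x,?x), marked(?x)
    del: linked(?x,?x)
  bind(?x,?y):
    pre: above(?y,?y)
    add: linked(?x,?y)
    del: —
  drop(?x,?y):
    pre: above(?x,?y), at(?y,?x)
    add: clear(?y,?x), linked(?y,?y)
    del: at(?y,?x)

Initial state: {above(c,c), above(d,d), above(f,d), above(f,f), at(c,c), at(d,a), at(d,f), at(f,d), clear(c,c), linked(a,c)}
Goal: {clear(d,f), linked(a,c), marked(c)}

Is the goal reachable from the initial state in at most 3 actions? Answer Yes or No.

Yes

1. grab(c)  →  {above(c,c), above(d,d), above(f,d), above(f,f), at(d,a), at(d,f), at(f,d), clear(c,c), linked(a,c), linked(c,c)}
2. push(c)  →  {above(c,c), above(d,d), above(f,d), above(f,f), at(c,c), at(d,a), at(d,f), at(f,d), clear(c,c), linked(a,c), linked(c,c), marked(c)}
3. drop(f,d)  →  {above(c,c), above(d,d), above(f,d), above(f,f), at(c,c), at(d,a), at(f,d), clear(c,c), clear(d,f), linked(a,c), linked(c,c), linked(d,d), marked(c)}
optimal plan length = 3; 3 ≤ 3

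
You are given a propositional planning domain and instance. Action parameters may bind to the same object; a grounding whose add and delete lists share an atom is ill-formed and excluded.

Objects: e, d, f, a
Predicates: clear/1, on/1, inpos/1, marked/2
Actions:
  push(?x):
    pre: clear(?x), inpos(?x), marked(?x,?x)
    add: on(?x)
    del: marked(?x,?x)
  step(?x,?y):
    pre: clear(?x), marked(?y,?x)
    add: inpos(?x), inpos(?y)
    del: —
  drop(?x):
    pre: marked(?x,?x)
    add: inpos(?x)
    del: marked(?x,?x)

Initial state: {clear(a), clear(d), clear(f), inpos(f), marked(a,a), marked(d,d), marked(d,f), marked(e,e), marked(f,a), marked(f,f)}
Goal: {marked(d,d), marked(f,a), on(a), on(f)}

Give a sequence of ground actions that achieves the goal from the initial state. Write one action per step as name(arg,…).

push(f); step(a,f); push(a)

1. push(f)  →  {clear(a), clear(d), clear(f), inpos(f), marked(a,a), marked(d,d), marked(d,f), marked(e,e), marked(f,a), on(f)}
2. step(a,f)  →  {clear(a), clear(d), clear(f), inpos(a), inpos(f), marked(a,a), marked(d,d), marked(d,f), marked(e,e), marked(f,a), on(f)}
3. push(a)  →  {clear(a), clear(d), clear(f), inpos(a), inpos(f), marked(d,d), marked(d,f), marked(e,e), marked(f,a), on(a), on(f)}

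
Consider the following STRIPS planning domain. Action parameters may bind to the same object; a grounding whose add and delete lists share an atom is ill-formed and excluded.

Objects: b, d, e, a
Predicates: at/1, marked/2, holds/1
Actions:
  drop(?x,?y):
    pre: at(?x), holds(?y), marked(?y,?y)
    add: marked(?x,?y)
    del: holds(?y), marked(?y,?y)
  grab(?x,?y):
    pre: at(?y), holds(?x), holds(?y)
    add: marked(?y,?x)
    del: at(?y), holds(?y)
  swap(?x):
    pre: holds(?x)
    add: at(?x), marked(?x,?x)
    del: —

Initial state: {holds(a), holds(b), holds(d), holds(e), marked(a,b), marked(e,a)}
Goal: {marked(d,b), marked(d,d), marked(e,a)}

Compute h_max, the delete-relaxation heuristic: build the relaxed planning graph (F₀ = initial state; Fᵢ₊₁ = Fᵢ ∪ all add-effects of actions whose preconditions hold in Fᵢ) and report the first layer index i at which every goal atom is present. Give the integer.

F0 = init (6 atoms)
F1 = F0 ∪ {at(a), at(b), at(d), at(e), marked(a,a), marked(b,b), marked(d,d), marked(e,e)}  (14 atoms)
F2 = F1 ∪ {marked(a,d), marked(a,e), marked(b,a), marked(b,d), marked(b,e), marked(d,a), marked(d,b), marked(d,e), marked(e,b), marked(e,d)}  (24 atoms)
goal ⊆ F2  ⇒  h_max = 2

2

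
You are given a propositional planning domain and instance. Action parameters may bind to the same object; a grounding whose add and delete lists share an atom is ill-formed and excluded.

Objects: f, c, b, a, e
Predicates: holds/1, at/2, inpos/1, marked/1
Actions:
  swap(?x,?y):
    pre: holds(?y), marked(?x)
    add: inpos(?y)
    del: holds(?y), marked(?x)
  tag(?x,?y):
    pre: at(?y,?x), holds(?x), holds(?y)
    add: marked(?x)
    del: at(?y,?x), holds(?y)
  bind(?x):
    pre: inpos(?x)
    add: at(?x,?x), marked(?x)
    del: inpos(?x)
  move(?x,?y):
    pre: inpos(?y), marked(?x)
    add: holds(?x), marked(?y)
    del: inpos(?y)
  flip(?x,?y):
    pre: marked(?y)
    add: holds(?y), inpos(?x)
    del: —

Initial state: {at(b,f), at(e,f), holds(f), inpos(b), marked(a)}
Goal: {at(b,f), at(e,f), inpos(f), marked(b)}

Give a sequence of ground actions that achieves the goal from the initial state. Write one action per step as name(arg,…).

1. swap(a,f)  →  {at(b,f), at(e,f), inpos(b), inpos(f)}
2. bind(b)  →  {at(b,b), at(b,f), at(e,f), inpos(f), marked(b)}

swap(a,f); bind(b)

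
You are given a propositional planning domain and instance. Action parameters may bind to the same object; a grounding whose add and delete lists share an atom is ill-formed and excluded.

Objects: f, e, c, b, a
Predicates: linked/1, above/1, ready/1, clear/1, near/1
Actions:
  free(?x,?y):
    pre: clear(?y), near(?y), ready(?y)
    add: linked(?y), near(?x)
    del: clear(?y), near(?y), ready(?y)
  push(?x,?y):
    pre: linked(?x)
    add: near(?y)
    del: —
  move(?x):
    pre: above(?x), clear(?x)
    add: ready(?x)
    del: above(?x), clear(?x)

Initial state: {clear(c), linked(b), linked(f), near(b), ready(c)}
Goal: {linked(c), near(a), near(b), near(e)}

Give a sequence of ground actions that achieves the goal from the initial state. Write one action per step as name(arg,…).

push(f,e); push(f,c); free(a,c)

1. push(f,e)  →  {clear(c), linked(b), linked(f), near(b), near(e), ready(c)}
2. push(f,c)  →  {clear(c), linked(b), linked(f), near(b), near(c), near(e), ready(c)}
3. free(a,c)  →  {linked(b), linked(c), linked(f), near(a), near(b), near(e)}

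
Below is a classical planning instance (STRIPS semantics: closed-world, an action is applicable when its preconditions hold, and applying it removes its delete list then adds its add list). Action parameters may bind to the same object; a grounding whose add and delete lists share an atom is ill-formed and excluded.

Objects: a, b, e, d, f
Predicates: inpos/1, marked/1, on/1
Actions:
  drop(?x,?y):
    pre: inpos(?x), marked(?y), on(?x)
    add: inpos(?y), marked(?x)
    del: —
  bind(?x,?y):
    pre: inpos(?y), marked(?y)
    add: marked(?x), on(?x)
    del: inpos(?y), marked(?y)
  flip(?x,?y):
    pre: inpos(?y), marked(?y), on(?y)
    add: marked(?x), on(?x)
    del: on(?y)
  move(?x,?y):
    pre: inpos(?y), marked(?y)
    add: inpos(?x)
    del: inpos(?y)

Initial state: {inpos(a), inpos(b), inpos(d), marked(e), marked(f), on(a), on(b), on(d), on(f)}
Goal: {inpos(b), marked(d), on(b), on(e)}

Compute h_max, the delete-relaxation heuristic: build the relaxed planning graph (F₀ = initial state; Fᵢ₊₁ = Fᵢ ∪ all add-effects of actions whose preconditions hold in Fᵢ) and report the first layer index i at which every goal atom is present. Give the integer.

2

F0 = init (9 atoms)
F1 = F0 ∪ {inpos(e), inpos(f), marked(a), marked(b), marked(d)}  (14 atoms)
F2 = F1 ∪ {on(e)}  (15 atoms)
goal ⊆ F2  ⇒  h_max = 2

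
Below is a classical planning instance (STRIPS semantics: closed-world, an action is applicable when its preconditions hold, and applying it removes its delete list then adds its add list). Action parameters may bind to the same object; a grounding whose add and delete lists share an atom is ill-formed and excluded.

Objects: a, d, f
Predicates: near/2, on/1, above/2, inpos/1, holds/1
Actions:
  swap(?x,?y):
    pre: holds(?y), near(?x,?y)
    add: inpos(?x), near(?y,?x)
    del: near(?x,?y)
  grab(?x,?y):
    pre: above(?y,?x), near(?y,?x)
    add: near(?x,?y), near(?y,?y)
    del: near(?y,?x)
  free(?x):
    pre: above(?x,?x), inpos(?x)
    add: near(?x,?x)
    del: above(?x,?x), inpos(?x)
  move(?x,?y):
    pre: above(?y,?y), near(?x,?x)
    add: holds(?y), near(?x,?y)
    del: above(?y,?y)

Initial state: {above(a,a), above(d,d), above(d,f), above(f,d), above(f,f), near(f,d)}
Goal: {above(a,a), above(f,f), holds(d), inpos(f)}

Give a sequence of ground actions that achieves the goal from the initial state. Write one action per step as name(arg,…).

1. grab(d,f)  →  {above(a,a), above(d,d), above(d,f), above(f,d), above(f,f), near(d,f), near(f,f)}
2. move(f,d)  →  {above(a,a), above(d,f), above(f,d), above(f,f), holds(d), near(d,f), near(f,d), near(f,f)}
3. swap(f,d)  →  {above(a,a), above(d,f), above(f,d), above(f,f), holds(d), inpos(f), near(d,f), near(f,f)}

grab(d,f); move(f,d); swap(f,d)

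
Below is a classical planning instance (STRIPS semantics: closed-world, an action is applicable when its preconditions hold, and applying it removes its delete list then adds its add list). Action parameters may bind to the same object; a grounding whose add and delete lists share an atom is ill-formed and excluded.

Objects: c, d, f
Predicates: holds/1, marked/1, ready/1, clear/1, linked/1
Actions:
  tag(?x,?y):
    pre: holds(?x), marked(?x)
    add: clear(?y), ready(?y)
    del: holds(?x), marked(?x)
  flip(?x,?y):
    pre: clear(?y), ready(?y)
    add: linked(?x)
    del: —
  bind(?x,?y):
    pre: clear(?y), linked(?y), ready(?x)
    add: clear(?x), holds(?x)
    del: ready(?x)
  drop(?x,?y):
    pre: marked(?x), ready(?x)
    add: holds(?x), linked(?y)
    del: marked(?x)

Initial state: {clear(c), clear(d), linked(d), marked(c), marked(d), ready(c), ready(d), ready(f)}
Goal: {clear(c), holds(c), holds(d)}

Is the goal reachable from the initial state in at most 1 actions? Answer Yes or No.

No

1. bind(c,d)  →  {clear(c), clear(d), holds(c), linked(d), marked(c), marked(d), ready(d), ready(f)}
2. bind(d,d)  →  {clear(c), clear(d), holds(c), holds(d), linked(d), marked(c), marked(d), ready(f)}
optimal plan length = 2; 2 > 1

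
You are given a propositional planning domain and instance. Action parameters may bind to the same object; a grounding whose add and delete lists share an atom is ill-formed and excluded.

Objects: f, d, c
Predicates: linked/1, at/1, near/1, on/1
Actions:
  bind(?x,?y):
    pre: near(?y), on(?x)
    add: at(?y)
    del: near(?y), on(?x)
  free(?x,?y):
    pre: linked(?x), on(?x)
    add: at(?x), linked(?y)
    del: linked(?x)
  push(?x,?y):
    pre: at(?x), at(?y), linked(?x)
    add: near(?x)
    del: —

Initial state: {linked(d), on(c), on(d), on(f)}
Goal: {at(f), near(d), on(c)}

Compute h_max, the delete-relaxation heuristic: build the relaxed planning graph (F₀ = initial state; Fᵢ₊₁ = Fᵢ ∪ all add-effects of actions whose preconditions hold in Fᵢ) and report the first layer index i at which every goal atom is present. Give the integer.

F0 = init (4 atoms)
F1 = F0 ∪ {at(d), linked(c), linked(f)}  (7 atoms)
F2 = F1 ∪ {at(c), at(f), near(d)}  (10 atoms)
goal ⊆ F2  ⇒  h_max = 2

2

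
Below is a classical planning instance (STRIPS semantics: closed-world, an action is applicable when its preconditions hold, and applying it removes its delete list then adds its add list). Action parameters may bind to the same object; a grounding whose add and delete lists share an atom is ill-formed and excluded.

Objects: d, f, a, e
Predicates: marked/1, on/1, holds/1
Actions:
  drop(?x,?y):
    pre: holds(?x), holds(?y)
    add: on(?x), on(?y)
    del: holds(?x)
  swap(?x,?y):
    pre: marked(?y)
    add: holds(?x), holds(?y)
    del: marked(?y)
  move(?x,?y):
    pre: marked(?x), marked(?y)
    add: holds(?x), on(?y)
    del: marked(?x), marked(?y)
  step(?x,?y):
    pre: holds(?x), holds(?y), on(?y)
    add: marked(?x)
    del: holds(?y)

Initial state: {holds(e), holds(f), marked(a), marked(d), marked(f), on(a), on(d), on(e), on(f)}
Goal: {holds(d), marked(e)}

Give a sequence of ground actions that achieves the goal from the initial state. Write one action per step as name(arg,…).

swap(d,d); step(e,f)

1. swap(d,d)  →  {holds(d), holds(e), holds(f), marked(a), marked(f), on(a), on(d), on(e), on(f)}
2. step(e,f)  →  {holds(d), holds(e), marked(a), marked(e), marked(f), on(a), on(d), on(e), on(f)}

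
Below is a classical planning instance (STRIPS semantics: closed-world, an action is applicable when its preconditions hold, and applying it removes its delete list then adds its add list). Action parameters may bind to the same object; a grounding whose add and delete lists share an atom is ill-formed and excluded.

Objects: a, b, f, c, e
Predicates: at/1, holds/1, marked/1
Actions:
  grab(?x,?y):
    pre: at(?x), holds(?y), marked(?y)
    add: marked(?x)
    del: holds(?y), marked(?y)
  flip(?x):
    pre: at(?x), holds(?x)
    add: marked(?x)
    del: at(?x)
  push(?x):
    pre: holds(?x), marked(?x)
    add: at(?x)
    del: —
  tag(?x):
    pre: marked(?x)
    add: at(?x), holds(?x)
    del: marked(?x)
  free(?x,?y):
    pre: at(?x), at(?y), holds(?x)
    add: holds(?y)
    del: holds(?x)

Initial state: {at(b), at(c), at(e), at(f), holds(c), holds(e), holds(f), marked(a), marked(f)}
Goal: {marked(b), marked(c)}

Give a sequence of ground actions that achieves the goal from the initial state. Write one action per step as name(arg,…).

1. grab(b,f)  →  {at(b), at(c), at(e), at(f), holds(c), holds(e), marked(a), marked(b)}
2. flip(c)  →  {at(b), at(e), at(f), holds(c), holds(e), marked(a), marked(b), marked(c)}

grab(b,f); flip(c)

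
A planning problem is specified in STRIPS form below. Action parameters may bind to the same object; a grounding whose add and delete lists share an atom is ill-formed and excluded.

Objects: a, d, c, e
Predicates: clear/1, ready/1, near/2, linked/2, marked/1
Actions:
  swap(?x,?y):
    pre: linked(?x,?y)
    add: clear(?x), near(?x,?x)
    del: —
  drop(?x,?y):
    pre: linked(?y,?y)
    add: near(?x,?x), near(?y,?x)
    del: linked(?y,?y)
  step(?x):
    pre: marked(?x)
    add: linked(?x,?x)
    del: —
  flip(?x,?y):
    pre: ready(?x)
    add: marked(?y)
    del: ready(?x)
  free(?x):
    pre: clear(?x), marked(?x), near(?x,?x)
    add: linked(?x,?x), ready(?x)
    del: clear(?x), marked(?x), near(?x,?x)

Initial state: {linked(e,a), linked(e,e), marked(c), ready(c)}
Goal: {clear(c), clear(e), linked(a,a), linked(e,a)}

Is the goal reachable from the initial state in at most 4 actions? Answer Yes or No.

1. swap(e,a)  →  {clear(e), linked(e,a), linked(e,e), marked(c), near(e,e), ready(c)}
2. step(c)  →  {clear(e), linked(c,c), linked(e,a), linked(e,e), marked(c), near(e,e), ready(c)}
3. swap(c,c)  →  {clear(c), clear(e), linked(c,c), linked(e,a), linked(e,e), marked(c), near(c,c), near(e,e), ready(c)}
4. flip(c,a)  →  {clear(c), clear(e), linked(c,c), linked(e,a), linked(e,e), marked(a), marked(c), near(c,c), near(e,e)}
5. step(a)  →  {clear(c), clear(e), linked(a,a), linked(c,c), linked(e,a), linked(e,e), marked(a), marked(c), near(c,c), near(e,e)}
optimal plan length = 5; 5 > 4

No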